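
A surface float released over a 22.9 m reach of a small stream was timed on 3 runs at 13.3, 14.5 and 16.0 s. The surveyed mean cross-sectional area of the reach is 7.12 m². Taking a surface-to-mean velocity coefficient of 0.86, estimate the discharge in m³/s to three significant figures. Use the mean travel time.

t̄ = (13.3 + 14.5 + 16.0) / 3 = 14.6 s
v_surface = L / t̄ = 22.9 / 14.6 = 1.568 m/s
v_mean = 0.86 × 1.568 = 1.349 m/s
Q = A × v_mean = 7.12 × 1.349 = 9.604 m³/s

9.60 m³/s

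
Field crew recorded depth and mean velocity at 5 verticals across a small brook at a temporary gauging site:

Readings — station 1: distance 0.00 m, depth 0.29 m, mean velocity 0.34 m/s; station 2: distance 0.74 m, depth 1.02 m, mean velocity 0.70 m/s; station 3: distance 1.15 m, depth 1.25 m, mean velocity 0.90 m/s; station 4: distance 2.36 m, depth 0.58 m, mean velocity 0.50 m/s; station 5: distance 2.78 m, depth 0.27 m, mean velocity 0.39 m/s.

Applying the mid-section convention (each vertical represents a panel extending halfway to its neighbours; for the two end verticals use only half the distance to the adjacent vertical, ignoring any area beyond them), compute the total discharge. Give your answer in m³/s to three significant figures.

w_1 = (0.74 − 0.00)/2 = 0.37 m; q_1 = 0.34 × 0.29 × 0.37 = 0.03648 m³/s
w_2 = (1.15 − 0.00)/2 = 0.575 m; q_2 = 0.70 × 1.02 × 0.575 = 0.4106 m³/s
w_3 = (2.36 − 0.74)/2 = 0.81 m; q_3 = 0.90 × 1.25 × 0.81 = 0.9113 m³/s
w_4 = (2.78 − 1.15)/2 = 0.815 m; q_4 = 0.50 × 0.58 × 0.815 = 0.2364 m³/s
w_5 = (2.78 − 2.36)/2 = 0.21 m; q_5 = 0.39 × 0.27 × 0.21 = 0.02211 m³/s
Q = Σ qᵢ = 1.617 m³/s

1.62 m³/s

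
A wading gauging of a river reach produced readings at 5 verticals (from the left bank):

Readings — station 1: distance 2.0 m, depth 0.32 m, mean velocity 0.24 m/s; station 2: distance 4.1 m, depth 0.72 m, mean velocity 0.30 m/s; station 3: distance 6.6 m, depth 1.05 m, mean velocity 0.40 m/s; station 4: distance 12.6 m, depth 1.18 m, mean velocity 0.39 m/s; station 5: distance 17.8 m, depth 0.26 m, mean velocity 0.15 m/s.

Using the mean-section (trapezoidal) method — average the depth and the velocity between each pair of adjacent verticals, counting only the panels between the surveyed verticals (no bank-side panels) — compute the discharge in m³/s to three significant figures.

4.72 m³/s

Panel 1-2: Δb = 2.1 m, d̄ = (0.32+0.72)/2 = 0.52, v̄ = (0.24+0.30)/2 = 0.27 → q = 2.1×0.52×0.27 = 0.2948 m³/s
Panel 2-3: Δb = 2.5 m, d̄ = (0.72+1.05)/2 = 0.885, v̄ = (0.30+0.40)/2 = 0.35 → q = 2.5×0.885×0.35 = 0.7744 m³/s
Panel 3-4: Δb = 6 m, d̄ = (1.05+1.18)/2 = 1.115, v̄ = (0.40+0.39)/2 = 0.395 → q = 6×1.115×0.395 = 2.643 m³/s
Panel 4-5: Δb = 5.2 m, d̄ = (1.18+0.26)/2 = 0.72, v̄ = (0.39+0.15)/2 = 0.27 → q = 5.2×0.72×0.27 = 1.011 m³/s
Q = Σ q = 4.723 m³/s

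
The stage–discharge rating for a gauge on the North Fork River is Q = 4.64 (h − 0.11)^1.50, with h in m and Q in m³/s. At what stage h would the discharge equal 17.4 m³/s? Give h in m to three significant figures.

h − h₀ = (Q/C)^(1/b) = (17.4/4.64)^(1/1.50) = 2.414 m
h = 0.11 + 2.414 = 2.524 m

2.52 m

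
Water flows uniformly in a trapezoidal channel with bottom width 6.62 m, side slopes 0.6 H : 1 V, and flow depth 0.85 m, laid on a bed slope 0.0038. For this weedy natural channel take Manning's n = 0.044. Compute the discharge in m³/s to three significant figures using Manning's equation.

A = (b + z·y)·y = (6.62 + 0.6×0.85)×0.85 = 6.061 m²
P = b + 2y√(1+z²) = 6.62 + 2×0.85×√(1+0.6²) = 8.603 m
R = A/P = 6.061/8.603 = 0.7045 m
Q = (1/n)·A·R^(2/3)·S^(1/2) = (1/0.044) × 6.061 × 0.7045^(2/3) × 0.0038^(1/2) = 6.723 m³/s

6.72 m³/s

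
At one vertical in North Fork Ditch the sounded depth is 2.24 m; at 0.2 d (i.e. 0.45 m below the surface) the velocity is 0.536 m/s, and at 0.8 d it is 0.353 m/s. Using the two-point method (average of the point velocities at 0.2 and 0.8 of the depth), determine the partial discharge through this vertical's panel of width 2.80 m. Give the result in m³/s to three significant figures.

v̄ = (0.536 + 0.353) / 2 = 0.4445 m/s
q = v̄ × d × w = 0.4445 × 2.24 × 2.80 = 2.788 m³/s

2.79 m³/s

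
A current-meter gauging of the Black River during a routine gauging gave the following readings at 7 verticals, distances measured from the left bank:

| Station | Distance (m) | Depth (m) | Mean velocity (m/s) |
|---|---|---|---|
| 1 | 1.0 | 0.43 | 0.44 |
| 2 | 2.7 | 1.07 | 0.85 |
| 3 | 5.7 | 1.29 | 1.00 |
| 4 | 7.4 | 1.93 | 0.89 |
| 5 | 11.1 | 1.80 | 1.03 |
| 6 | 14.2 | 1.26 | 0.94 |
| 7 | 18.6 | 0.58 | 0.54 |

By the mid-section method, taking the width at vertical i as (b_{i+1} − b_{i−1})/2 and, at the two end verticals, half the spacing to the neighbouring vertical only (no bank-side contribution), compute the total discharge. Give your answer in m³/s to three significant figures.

w_1 = (2.7 − 1.0)/2 = 0.85 m; q_1 = 0.44 × 0.43 × 0.85 = 0.1608 m³/s
w_2 = (5.7 − 1.0)/2 = 2.35 m; q_2 = 0.85 × 1.07 × 2.35 = 2.137 m³/s
w_3 = (7.4 − 2.7)/2 = 2.35 m; q_3 = 1.00 × 1.29 × 2.35 = 3.032 m³/s
w_4 = (11.1 − 5.7)/2 = 2.7 m; q_4 = 0.89 × 1.93 × 2.7 = 4.638 m³/s
w_5 = (14.2 − 7.4)/2 = 3.4 m; q_5 = 1.03 × 1.80 × 3.4 = 6.304 m³/s
w_6 = (18.6 − 11.1)/2 = 3.75 m; q_6 = 0.94 × 1.26 × 3.75 = 4.442 m³/s
w_7 = (18.6 − 14.2)/2 = 2.2 m; q_7 = 0.54 × 0.58 × 2.2 = 0.6890 m³/s
Q = Σ qᵢ = 21.40 m³/s

21.4 m³/s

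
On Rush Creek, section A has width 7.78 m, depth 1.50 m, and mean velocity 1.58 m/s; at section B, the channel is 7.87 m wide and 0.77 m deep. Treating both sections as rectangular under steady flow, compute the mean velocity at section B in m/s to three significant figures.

3.04 m/s

Q = A₁V₁ = (7.78×1.50) × 1.58 = 18.44 m³/s
A₂ = 7.87 × 0.77 = 6.060 m²
V₂ = Q/A₂ = 18.44/6.060 = 3.043 m/s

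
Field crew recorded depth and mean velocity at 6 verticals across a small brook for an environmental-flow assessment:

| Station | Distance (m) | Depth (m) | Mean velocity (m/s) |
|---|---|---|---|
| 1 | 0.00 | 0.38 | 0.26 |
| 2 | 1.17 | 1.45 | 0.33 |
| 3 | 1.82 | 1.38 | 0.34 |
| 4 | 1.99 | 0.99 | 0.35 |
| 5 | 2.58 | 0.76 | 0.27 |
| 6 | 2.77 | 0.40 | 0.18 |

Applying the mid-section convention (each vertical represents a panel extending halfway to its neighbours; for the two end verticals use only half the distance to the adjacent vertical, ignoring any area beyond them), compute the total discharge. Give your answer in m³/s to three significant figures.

0.904 m³/s

w_1 = (1.17 − 0.00)/2 = 0.585 m; q_1 = 0.26 × 0.38 × 0.585 = 0.05780 m³/s
w_2 = (1.82 − 0.00)/2 = 0.91 m; q_2 = 0.33 × 1.45 × 0.91 = 0.4354 m³/s
w_3 = (1.99 − 1.17)/2 = 0.41 m; q_3 = 0.34 × 1.38 × 0.41 = 0.1924 m³/s
w_4 = (2.58 − 1.82)/2 = 0.38 m; q_4 = 0.35 × 0.99 × 0.38 = 0.1317 m³/s
w_5 = (2.77 − 1.99)/2 = 0.39 m; q_5 = 0.27 × 0.76 × 0.39 = 0.08003 m³/s
w_6 = (2.77 − 2.58)/2 = 0.095 m; q_6 = 0.18 × 0.40 × 0.095 = 0.006840 m³/s
Q = Σ qᵢ = 0.9041 m³/s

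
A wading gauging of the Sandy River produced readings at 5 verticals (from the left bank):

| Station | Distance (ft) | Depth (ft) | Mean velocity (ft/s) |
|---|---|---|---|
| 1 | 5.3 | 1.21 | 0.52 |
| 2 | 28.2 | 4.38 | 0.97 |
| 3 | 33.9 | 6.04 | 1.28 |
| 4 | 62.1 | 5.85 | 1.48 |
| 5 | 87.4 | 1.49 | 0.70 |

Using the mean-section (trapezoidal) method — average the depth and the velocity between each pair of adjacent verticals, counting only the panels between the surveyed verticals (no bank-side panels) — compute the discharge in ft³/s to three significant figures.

414 ft³/s

Panel 1-2: Δb = 22.9 ft, d̄ = (1.21+4.38)/2 = 2.795, v̄ = (0.52+0.97)/2 = 0.745 → q = 22.9×2.795×0.745 = 47.68 ft³/s
Panel 2-3: Δb = 5.7 ft, d̄ = (4.38+6.04)/2 = 5.21, v̄ = (0.97+1.28)/2 = 1.125 → q = 5.7×5.21×1.125 = 33.41 ft³/s
Panel 3-4: Δb = 28.2 ft, d̄ = (6.04+5.85)/2 = 5.945, v̄ = (1.28+1.48)/2 = 1.38 → q = 28.2×5.945×1.38 = 231.4 ft³/s
Panel 4-5: Δb = 25.3 ft, d̄ = (5.85+1.49)/2 = 3.67, v̄ = (1.48+0.70)/2 = 1.09 → q = 25.3×3.67×1.09 = 101.2 ft³/s
Q = Σ q = 413.7 ft³/s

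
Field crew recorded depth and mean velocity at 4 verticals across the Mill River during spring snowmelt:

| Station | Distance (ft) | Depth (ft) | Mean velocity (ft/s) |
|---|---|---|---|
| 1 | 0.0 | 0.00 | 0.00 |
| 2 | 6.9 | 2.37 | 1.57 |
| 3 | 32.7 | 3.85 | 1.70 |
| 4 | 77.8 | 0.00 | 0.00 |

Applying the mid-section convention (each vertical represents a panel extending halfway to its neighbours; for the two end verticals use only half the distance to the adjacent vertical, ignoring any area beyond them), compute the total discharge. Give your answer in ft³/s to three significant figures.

w_2 = (32.7 − 0.0)/2 = 16.35 ft; q_2 = 1.57 × 2.37 × 16.35 = 60.84 ft³/s
w_3 = (77.8 − 6.9)/2 = 35.45 ft; q_3 = 1.70 × 3.85 × 35.45 = 232.0 ft³/s
Stations 1, 4 contribute zero (depth or velocity is 0).
Q = Σ qᵢ = 292.9 ft³/s

293 ft³/s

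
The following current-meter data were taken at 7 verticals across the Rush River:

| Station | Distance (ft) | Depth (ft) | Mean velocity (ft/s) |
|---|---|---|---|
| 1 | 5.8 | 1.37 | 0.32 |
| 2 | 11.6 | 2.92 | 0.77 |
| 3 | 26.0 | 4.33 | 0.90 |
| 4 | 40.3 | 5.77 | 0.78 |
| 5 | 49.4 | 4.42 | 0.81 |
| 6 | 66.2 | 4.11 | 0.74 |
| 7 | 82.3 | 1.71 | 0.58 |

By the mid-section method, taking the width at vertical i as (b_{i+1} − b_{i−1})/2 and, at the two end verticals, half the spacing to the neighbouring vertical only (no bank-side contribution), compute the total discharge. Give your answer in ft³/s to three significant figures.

w_1 = (11.6 − 5.8)/2 = 2.9 ft; q_1 = 0.32 × 1.37 × 2.9 = 1.271 ft³/s
w_2 = (26.0 − 5.8)/2 = 10.1 ft; q_2 = 0.77 × 2.92 × 10.1 = 22.71 ft³/s
w_3 = (40.3 − 11.6)/2 = 14.35 ft; q_3 = 0.90 × 4.33 × 14.35 = 55.92 ft³/s
w_4 = (49.4 − 26.0)/2 = 11.7 ft; q_4 = 0.78 × 5.77 × 11.7 = 52.66 ft³/s
w_5 = (66.2 − 40.3)/2 = 12.95 ft; q_5 = 0.81 × 4.42 × 12.95 = 46.36 ft³/s
w_6 = (82.3 − 49.4)/2 = 16.45 ft; q_6 = 0.74 × 4.11 × 16.45 = 50.03 ft³/s
w_7 = (82.3 − 66.2)/2 = 8.05 ft; q_7 = 0.58 × 1.71 × 8.05 = 7.984 ft³/s
Q = Σ qᵢ = 236.9 ft³/s

237 ft³/s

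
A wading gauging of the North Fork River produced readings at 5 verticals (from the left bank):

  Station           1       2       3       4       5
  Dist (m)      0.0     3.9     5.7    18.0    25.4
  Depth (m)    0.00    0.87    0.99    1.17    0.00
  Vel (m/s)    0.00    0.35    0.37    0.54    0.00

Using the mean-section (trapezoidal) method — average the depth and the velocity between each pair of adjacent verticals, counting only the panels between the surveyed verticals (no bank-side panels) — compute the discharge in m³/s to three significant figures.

8.11 m³/s

Panel 1-2: Δb = 3.9 m, d̄ = (0.00+0.87)/2 = 0.435, v̄ = (0.00+0.35)/2 = 0.175 → q = 3.9×0.435×0.175 = 0.2969 m³/s
Panel 2-3: Δb = 1.8 m, d̄ = (0.87+0.99)/2 = 0.93, v̄ = (0.35+0.37)/2 = 0.36 → q = 1.8×0.93×0.36 = 0.6026 m³/s
Panel 3-4: Δb = 12.3 m, d̄ = (0.99+1.17)/2 = 1.08, v̄ = (0.37+0.54)/2 = 0.455 → q = 12.3×1.08×0.455 = 6.044 m³/s
Panel 4-5: Δb = 7.4 m, d̄ = (1.17+0.00)/2 = 0.585, v̄ = (0.54+0.00)/2 = 0.27 → q = 7.4×0.585×0.27 = 1.169 m³/s
Q = Σ q = 8.113 m³/s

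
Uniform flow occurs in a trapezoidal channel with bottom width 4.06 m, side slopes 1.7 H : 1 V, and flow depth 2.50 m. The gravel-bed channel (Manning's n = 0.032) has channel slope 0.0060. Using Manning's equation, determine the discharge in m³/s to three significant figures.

65.7 m³/s

A = (b + z·y)·y = (4.06 + 1.7×2.50)×2.50 = 20.78 m²
P = b + 2y√(1+z²) = 4.06 + 2×2.50×√(1+1.7²) = 13.92 m
R = A/P = 20.78/13.92 = 1.492 m
Q = (1/n)·A·R^(2/3)·S^(1/2) = (1/0.032) × 20.78 × 1.492^(2/3) × 0.0060^(1/2) = 65.67 m³/s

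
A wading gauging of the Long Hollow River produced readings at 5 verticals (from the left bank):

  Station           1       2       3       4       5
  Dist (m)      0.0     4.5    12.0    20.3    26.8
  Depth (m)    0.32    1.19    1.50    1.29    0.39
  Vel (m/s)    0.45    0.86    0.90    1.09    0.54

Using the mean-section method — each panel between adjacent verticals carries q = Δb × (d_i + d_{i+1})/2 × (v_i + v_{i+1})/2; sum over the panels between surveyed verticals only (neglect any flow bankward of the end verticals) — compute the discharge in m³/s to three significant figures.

Panel 1-2: Δb = 4.5 m, d̄ = (0.32+1.19)/2 = 0.755, v̄ = (0.45+0.86)/2 = 0.655 → q = 4.5×0.755×0.655 = 2.225 m³/s
Panel 2-3: Δb = 7.5 m, d̄ = (1.19+1.50)/2 = 1.345, v̄ = (0.86+0.90)/2 = 0.88 → q = 7.5×1.345×0.88 = 8.877 m³/s
Panel 3-4: Δb = 8.3 m, d̄ = (1.50+1.29)/2 = 1.395, v̄ = (0.90+1.09)/2 = 0.995 → q = 8.3×1.395×0.995 = 11.52 m³/s
Panel 4-5: Δb = 6.5 m, d̄ = (1.29+0.39)/2 = 0.84, v̄ = (1.09+0.54)/2 = 0.815 → q = 6.5×0.84×0.815 = 4.450 m³/s
Q = Σ q = 27.07 m³/s

27.1 m³/s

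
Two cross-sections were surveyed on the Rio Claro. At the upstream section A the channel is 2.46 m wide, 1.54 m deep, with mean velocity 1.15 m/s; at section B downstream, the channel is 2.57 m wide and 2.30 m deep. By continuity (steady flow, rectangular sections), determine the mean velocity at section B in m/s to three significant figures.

0.737 m/s

Q = A₁V₁ = (2.46×1.54) × 1.15 = 4.357 m³/s
A₂ = 2.57 × 2.30 = 5.911 m²
V₂ = Q/A₂ = 4.357/5.911 = 0.7370 m/s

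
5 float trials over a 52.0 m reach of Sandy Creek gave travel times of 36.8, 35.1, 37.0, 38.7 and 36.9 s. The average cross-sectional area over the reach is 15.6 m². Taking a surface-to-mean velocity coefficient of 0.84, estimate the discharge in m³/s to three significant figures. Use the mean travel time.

t̄ = (36.8 + 35.1 + 37.0 + 38.7 + 36.9) / 5 = 36.9 s
v_surface = L / t̄ = 52.0 / 36.9 = 1.409 m/s
v_mean = 0.84 × 1.409 = 1.184 m/s
Q = A × v_mean = 15.6 × 1.184 = 18.47 m³/s

18.5 m³/s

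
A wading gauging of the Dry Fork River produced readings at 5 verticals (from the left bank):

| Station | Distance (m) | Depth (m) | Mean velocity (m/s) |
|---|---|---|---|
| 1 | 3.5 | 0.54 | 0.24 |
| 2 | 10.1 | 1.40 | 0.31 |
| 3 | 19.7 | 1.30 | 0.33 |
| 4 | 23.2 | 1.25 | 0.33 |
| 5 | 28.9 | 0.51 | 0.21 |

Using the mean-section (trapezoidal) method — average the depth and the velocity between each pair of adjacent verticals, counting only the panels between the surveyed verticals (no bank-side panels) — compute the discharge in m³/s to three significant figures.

Panel 1-2: Δb = 6.6 m, d̄ = (0.54+1.40)/2 = 0.97, v̄ = (0.24+0.31)/2 = 0.275 → q = 6.6×0.97×0.275 = 1.761 m³/s
Panel 2-3: Δb = 9.6 m, d̄ = (1.40+1.30)/2 = 1.35, v̄ = (0.31+0.33)/2 = 0.32 → q = 9.6×1.35×0.32 = 4.147 m³/s
Panel 3-4: Δb = 3.5 m, d̄ = (1.30+1.25)/2 = 1.275, v̄ = (0.33+0.33)/2 = 0.33 → q = 3.5×1.275×0.33 = 1.473 m³/s
Panel 4-5: Δb = 5.7 m, d̄ = (1.25+0.51)/2 = 0.88, v̄ = (0.33+0.21)/2 = 0.27 → q = 5.7×0.88×0.27 = 1.354 m³/s
Q = Σ q = 8.735 m³/s

8.73 m³/s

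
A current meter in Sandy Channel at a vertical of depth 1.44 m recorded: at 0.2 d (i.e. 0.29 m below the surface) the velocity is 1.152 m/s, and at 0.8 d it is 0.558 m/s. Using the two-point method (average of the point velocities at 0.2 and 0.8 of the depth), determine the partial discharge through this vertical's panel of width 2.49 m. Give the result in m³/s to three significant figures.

v̄ = (1.152 + 0.558) / 2 = 0.8550 m/s
q = v̄ × d × w = 0.8550 × 1.44 × 2.49 = 3.066 m³/s

3.07 m³/s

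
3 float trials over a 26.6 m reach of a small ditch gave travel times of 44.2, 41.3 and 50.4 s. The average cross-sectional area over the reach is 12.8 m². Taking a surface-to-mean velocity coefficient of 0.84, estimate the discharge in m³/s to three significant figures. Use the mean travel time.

6.31 m³/s

t̄ = (44.2 + 41.3 + 50.4) / 3 = 45.3 s
v_surface = L / t̄ = 26.6 / 45.3 = 0.5872 m/s
v_mean = 0.84 × 0.5872 = 0.4932 m/s
Q = A × v_mean = 12.8 × 0.4932 = 6.314 m³/s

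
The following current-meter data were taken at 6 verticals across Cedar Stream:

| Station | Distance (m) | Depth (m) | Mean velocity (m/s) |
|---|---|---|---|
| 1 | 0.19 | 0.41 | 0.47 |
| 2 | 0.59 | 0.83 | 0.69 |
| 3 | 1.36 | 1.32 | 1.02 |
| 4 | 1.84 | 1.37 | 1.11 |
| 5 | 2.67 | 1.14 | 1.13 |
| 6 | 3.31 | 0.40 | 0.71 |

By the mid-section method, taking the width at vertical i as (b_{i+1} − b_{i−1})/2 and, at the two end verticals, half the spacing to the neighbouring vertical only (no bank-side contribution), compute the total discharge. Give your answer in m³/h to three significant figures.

11700 m³/h

w_1 = (0.59 − 0.19)/2 = 0.2 m; q_1 = 0.47 × 0.41 × 0.2 = 0.03854 m³/s
w_2 = (1.36 − 0.19)/2 = 0.585 m; q_2 = 0.69 × 0.83 × 0.585 = 0.3350 m³/s
w_3 = (1.84 − 0.59)/2 = 0.625 m; q_3 = 1.02 × 1.32 × 0.625 = 0.8415 m³/s
w_4 = (2.67 − 1.36)/2 = 0.655 m; q_4 = 1.11 × 1.37 × 0.655 = 0.9961 m³/s
w_5 = (3.31 − 1.84)/2 = 0.735 m; q_5 = 1.13 × 1.14 × 0.735 = 0.9468 m³/s
w_6 = (3.31 − 2.67)/2 = 0.32 m; q_6 = 0.71 × 0.40 × 0.32 = 0.09088 m³/s
Q = Σ qᵢ = 3.249 m³/s
= 3.249 × 3600 = 11700 m³/h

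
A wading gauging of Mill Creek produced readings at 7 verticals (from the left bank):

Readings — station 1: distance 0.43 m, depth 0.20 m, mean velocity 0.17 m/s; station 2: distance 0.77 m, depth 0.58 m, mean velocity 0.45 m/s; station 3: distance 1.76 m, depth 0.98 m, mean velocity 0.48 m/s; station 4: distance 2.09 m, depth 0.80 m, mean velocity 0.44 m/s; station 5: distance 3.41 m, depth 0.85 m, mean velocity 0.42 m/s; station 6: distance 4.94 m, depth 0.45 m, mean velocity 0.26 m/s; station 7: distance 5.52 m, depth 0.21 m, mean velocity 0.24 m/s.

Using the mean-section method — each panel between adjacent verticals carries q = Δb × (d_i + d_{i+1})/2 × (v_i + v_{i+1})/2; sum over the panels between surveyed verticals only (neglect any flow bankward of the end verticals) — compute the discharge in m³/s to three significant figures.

1.39 m³/s

Panel 1-2: Δb = 0.34 m, d̄ = (0.20+0.58)/2 = 0.39, v̄ = (0.17+0.45)/2 = 0.31 → q = 0.34×0.39×0.31 = 0.04111 m³/s
Panel 2-3: Δb = 0.99 m, d̄ = (0.58+0.98)/2 = 0.78, v̄ = (0.45+0.48)/2 = 0.465 → q = 0.99×0.78×0.465 = 0.3591 m³/s
Panel 3-4: Δb = 0.33 m, d̄ = (0.98+0.80)/2 = 0.89, v̄ = (0.48+0.44)/2 = 0.46 → q = 0.33×0.89×0.46 = 0.1351 m³/s
Panel 4-5: Δb = 1.32 m, d̄ = (0.80+0.85)/2 = 0.825, v̄ = (0.44+0.42)/2 = 0.43 → q = 1.32×0.825×0.43 = 0.4683 m³/s
Panel 5-6: Δb = 1.53 m, d̄ = (0.85+0.45)/2 = 0.65, v̄ = (0.42+0.26)/2 = 0.34 → q = 1.53×0.65×0.34 = 0.3381 m³/s
Panel 6-7: Δb = 0.58 m, d̄ = (0.45+0.21)/2 = 0.33, v̄ = (0.26+0.24)/2 = 0.25 → q = 0.58×0.33×0.25 = 0.04785 m³/s
Q = Σ q = 1.390 m³/s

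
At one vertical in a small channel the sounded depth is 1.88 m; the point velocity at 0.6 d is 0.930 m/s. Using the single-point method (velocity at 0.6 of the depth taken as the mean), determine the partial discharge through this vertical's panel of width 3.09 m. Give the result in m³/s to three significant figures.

5.40 m³/s

v̄ = v₀.₆ = 0.930 m/s
q = v̄ × d × w = 0.9300 × 1.88 × 3.09 = 5.403 m³/s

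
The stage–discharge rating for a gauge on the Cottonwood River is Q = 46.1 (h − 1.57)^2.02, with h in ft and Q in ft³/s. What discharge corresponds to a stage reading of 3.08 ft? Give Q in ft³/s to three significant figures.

106 ft³/s

Q = 46.1 × (3.08 − 1.57)^2.02 = 46.1 × 1.51^2.02 = 106.0 ft³/s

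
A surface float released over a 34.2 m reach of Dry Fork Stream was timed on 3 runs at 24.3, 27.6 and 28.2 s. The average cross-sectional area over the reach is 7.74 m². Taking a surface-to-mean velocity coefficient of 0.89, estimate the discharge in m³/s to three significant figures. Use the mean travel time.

t̄ = (24.3 + 27.6 + 28.2) / 3 = 26.7 s
v_surface = L / t̄ = 34.2 / 26.7 = 1.281 m/s
v_mean = 0.89 × 1.281 = 1.140 m/s
Q = A × v_mean = 7.74 × 1.140 = 8.824 m³/s

8.82 m³/s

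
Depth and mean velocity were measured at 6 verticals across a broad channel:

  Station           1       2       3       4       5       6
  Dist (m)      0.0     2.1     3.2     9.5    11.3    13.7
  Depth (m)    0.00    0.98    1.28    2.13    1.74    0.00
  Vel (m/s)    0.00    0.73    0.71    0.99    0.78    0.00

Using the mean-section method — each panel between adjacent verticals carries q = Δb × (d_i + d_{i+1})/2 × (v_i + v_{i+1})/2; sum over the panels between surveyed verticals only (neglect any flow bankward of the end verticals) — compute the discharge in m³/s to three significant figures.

14.3 m³/s

Panel 1-2: Δb = 2.1 m, d̄ = (0.00+0.98)/2 = 0.49, v̄ = (0.00+0.73)/2 = 0.365 → q = 2.1×0.49×0.365 = 0.3756 m³/s
Panel 2-3: Δb = 1.1 m, d̄ = (0.98+1.28)/2 = 1.13, v̄ = (0.73+0.71)/2 = 0.72 → q = 1.1×1.13×0.72 = 0.8950 m³/s
Panel 3-4: Δb = 6.3 m, d̄ = (1.28+2.13)/2 = 1.705, v̄ = (0.71+0.99)/2 = 0.85 → q = 6.3×1.705×0.85 = 9.130 m³/s
Panel 4-5: Δb = 1.8 m, d̄ = (2.13+1.74)/2 = 1.935, v̄ = (0.99+0.78)/2 = 0.885 → q = 1.8×1.935×0.885 = 3.082 m³/s
Panel 5-6: Δb = 2.4 m, d̄ = (1.74+0.00)/2 = 0.87, v̄ = (0.78+0.00)/2 = 0.39 → q = 2.4×0.87×0.39 = 0.8143 m³/s
Q = Σ q = 14.30 m³/s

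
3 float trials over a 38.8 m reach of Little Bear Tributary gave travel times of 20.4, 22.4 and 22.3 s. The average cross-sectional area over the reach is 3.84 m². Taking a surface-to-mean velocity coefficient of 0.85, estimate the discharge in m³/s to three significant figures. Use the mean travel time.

5.84 m³/s

t̄ = (20.4 + 22.4 + 22.3) / 3 = 21.7 s
v_surface = L / t̄ = 38.8 / 21.7 = 1.788 m/s
v_mean = 0.85 × 1.788 = 1.520 m/s
Q = A × v_mean = 3.84 × 1.520 = 5.836 m³/s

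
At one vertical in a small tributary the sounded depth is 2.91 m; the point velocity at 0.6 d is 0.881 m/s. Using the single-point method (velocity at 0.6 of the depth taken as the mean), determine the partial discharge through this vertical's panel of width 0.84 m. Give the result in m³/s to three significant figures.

2.15 m³/s

v̄ = v₀.₆ = 0.881 m/s
q = v̄ × d × w = 0.8810 × 2.91 × 0.84 = 2.154 m³/s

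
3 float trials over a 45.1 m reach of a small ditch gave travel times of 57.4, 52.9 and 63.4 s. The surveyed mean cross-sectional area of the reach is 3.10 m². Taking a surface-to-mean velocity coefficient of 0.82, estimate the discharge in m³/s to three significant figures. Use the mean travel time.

t̄ = (57.4 + 52.9 + 63.4) / 3 = 57.9 s
v_surface = L / t̄ = 45.1 / 57.9 = 0.7789 m/s
v_mean = 0.82 × 0.7789 = 0.6387 m/s
Q = A × v_mean = 3.10 × 0.6387 = 1.980 m³/s

1.98 m³/s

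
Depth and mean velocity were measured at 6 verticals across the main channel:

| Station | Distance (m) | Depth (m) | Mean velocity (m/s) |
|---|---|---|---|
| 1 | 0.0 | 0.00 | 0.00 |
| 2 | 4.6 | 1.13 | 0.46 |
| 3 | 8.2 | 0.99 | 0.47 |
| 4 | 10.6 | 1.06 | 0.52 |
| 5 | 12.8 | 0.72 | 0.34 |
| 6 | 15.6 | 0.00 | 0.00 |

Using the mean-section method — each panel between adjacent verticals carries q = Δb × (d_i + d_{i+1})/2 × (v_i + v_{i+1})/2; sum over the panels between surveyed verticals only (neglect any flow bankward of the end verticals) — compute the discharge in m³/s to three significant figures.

4.60 m³/s

Panel 1-2: Δb = 4.6 m, d̄ = (0.00+1.13)/2 = 0.565, v̄ = (0.00+0.46)/2 = 0.23 → q = 4.6×0.565×0.23 = 0.5978 m³/s
Panel 2-3: Δb = 3.6 m, d̄ = (1.13+0.99)/2 = 1.06, v̄ = (0.46+0.47)/2 = 0.465 → q = 3.6×1.06×0.465 = 1.774 m³/s
Panel 3-4: Δb = 2.4 m, d̄ = (0.99+1.06)/2 = 1.025, v̄ = (0.47+0.52)/2 = 0.495 → q = 2.4×1.025×0.495 = 1.218 m³/s
Panel 4-5: Δb = 2.2 m, d̄ = (1.06+0.72)/2 = 0.89, v̄ = (0.52+0.34)/2 = 0.43 → q = 2.2×0.89×0.43 = 0.8419 m³/s
Panel 5-6: Δb = 2.8 m, d̄ = (0.72+0.00)/2 = 0.36, v̄ = (0.34+0.00)/2 = 0.17 → q = 2.8×0.36×0.17 = 0.1714 m³/s
Q = Σ q = 4.603 m³/s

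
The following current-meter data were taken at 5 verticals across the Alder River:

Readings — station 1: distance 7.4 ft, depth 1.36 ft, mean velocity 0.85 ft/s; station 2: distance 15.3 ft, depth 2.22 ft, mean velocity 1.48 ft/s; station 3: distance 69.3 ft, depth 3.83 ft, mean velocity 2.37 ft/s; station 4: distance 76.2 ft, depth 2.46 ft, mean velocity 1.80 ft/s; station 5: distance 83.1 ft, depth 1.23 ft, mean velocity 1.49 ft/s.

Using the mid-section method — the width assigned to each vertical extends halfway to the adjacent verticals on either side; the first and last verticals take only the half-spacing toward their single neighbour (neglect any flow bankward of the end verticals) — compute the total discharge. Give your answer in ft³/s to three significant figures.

w_1 = (15.3 − 7.4)/2 = 3.95 ft; q_1 = 0.85 × 1.36 × 3.95 = 4.566 ft³/s
w_2 = (69.3 − 7.4)/2 = 30.95 ft; q_2 = 1.48 × 2.22 × 30.95 = 101.7 ft³/s
w_3 = (76.2 − 15.3)/2 = 30.45 ft; q_3 = 2.37 × 3.83 × 30.45 = 276.4 ft³/s
w_4 = (83.1 − 69.3)/2 = 6.9 ft; q_4 = 1.80 × 2.46 × 6.9 = 30.55 ft³/s
w_5 = (83.1 − 76.2)/2 = 3.45 ft; q_5 = 1.49 × 1.23 × 3.45 = 6.323 ft³/s
Q = Σ qᵢ = 419.5 ft³/s

420 ft³/s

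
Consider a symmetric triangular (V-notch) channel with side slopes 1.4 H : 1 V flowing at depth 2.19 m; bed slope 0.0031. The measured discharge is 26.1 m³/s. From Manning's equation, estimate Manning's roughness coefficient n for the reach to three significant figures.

A = z·y² = 1.4×2.19² = 6.715 m²
P = 2y√(1+z²) = 2×2.19×√(1+1.4²) = 7.536 m
R = A/P = 6.715/7.536 = 0.8910 m
n = (1/Q)·A·R^(2/3)·S^(1/2) = (1/26.1) × 6.715 × 0.9260 × 0.05568 = 0.01326

0.0133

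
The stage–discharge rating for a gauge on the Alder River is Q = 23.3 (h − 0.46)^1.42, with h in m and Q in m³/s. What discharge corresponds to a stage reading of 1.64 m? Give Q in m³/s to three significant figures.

29.5 m³/s

Q = 23.3 × (1.64 − 0.46)^1.42 = 23.3 × 1.18^1.42 = 29.47 m³/s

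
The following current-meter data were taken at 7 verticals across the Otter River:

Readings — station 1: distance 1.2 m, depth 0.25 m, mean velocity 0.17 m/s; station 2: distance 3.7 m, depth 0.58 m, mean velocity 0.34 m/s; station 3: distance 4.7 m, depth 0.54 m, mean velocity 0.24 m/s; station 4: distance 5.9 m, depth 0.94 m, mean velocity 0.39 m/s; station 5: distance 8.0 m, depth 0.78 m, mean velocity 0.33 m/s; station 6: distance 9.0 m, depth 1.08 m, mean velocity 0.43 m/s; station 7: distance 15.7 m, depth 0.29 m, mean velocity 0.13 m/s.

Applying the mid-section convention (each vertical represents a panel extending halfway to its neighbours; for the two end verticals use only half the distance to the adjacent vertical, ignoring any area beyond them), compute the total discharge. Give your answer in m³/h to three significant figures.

w_1 = (3.7 − 1.2)/2 = 1.25 m; q_1 = 0.17 × 0.25 × 1.25 = 0.05313 m³/s
w_2 = (4.7 − 1.2)/2 = 1.75 m; q_2 = 0.34 × 0.58 × 1.75 = 0.3451 m³/s
w_3 = (5.9 − 3.7)/2 = 1.1 m; q_3 = 0.24 × 0.54 × 1.1 = 0.1426 m³/s
w_4 = (8.0 − 4.7)/2 = 1.65 m; q_4 = 0.39 × 0.94 × 1.65 = 0.6049 m³/s
w_5 = (9.0 − 5.9)/2 = 1.55 m; q_5 = 0.33 × 0.78 × 1.55 = 0.3990 m³/s
w_6 = (15.7 − 8.0)/2 = 3.85 m; q_6 = 0.43 × 1.08 × 3.85 = 1.788 m³/s
w_7 = (15.7 − 9.0)/2 = 3.35 m; q_7 = 0.13 × 0.29 × 3.35 = 0.1263 m³/s
Q = Σ qᵢ = 3.459 m³/s
= 3.459 × 3600 = 12450 m³/h

12500 m³/h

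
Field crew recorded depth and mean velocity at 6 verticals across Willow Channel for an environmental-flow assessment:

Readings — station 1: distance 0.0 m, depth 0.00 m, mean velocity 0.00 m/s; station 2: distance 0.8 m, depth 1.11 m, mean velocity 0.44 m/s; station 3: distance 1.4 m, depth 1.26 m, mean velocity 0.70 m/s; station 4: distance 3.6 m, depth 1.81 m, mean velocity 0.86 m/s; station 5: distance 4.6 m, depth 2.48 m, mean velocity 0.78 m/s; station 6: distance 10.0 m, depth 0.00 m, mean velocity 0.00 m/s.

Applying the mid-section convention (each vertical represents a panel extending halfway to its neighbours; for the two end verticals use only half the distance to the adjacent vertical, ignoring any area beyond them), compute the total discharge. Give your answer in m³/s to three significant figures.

w_2 = (1.4 − 0.0)/2 = 0.7 m; q_2 = 0.44 × 1.11 × 0.7 = 0.3419 m³/s
w_3 = (3.6 − 0.8)/2 = 1.4 m; q_3 = 0.70 × 1.26 × 1.4 = 1.235 m³/s
w_4 = (4.6 − 1.4)/2 = 1.6 m; q_4 = 0.86 × 1.81 × 1.6 = 2.491 m³/s
w_5 = (10.0 − 3.6)/2 = 3.2 m; q_5 = 0.78 × 2.48 × 3.2 = 6.190 m³/s
Stations 1, 6 contribute zero (depth or velocity is 0).
Q = Σ qᵢ = 10.26 m³/s

10.3 m³/s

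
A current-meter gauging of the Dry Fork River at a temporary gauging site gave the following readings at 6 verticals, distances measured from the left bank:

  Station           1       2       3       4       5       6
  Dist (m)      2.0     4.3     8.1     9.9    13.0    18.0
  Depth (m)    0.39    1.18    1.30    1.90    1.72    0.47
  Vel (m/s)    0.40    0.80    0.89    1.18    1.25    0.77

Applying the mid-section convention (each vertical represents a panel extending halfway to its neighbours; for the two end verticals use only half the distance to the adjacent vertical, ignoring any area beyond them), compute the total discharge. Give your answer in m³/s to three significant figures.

w_1 = (4.3 − 2.0)/2 = 1.15 m; q_1 = 0.40 × 0.39 × 1.15 = 0.1794 m³/s
w_2 = (8.1 − 2.0)/2 = 3.05 m; q_2 = 0.80 × 1.18 × 3.05 = 2.879 m³/s
w_3 = (9.9 − 4.3)/2 = 2.8 m; q_3 = 0.89 × 1.30 × 2.8 = 3.240 m³/s
w_4 = (13.0 − 8.1)/2 = 2.45 m; q_4 = 1.18 × 1.90 × 2.45 = 5.493 m³/s
w_5 = (18.0 − 9.9)/2 = 4.05 m; q_5 = 1.25 × 1.72 × 4.05 = 8.708 m³/s
w_6 = (18.0 − 13.0)/2 = 2.5 m; q_6 = 0.77 × 0.47 × 2.5 = 0.9048 m³/s
Q = Σ qᵢ = 21.40 m³/s

21.4 m³/s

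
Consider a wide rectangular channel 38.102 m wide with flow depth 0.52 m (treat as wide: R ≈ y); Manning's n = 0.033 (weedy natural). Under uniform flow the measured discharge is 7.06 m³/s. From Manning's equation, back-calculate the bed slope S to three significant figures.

A = b·y = 38.102 × 0.52 = 19.81 m²
Wide channel: R ≈ y = 0.52 m
S = (Q·n / (1·A·R^(2/3)))² = (7.06×0.033 / (1×19.81×0.6466))² = 0.0003307

0.000331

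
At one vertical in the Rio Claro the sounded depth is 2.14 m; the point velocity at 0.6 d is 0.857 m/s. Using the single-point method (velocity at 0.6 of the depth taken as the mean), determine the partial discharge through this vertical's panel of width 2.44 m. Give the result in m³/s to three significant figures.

4.47 m³/s

v̄ = v₀.₆ = 0.857 m/s
q = v̄ × d × w = 0.8570 × 2.14 × 2.44 = 4.475 m³/s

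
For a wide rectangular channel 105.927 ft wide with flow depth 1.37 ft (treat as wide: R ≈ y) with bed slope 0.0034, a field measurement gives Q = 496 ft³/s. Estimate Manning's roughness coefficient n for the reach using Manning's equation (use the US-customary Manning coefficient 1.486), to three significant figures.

0.0313

A = b·y = 105.927 × 1.37 = 145.1 ft²
Wide channel: R ≈ y = 1.37 ft
n = (1.486/Q)·A·R^(2/3)·S^(1/2) = (1.486/496) × 145.1 × 1.234 × 0.05831 = 0.03127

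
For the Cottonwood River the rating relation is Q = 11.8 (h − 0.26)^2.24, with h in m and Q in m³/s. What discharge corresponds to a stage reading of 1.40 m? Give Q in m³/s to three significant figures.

Q = 11.8 × (1.40 − 0.26)^2.24 = 11.8 × 1.14^2.24 = 15.83 m³/s

15.8 m³/s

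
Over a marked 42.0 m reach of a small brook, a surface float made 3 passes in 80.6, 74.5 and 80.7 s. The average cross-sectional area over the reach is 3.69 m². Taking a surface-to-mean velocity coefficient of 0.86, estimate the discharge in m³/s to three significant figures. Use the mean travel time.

1.70 m³/s

t̄ = (80.6 + 74.5 + 80.7) / 3 = 78.6 s
v_surface = L / t̄ = 42.0 / 78.6 = 0.5344 m/s
v_mean = 0.86 × 0.5344 = 0.4595 m/s
Q = A × v_mean = 3.69 × 0.4595 = 1.696 m³/s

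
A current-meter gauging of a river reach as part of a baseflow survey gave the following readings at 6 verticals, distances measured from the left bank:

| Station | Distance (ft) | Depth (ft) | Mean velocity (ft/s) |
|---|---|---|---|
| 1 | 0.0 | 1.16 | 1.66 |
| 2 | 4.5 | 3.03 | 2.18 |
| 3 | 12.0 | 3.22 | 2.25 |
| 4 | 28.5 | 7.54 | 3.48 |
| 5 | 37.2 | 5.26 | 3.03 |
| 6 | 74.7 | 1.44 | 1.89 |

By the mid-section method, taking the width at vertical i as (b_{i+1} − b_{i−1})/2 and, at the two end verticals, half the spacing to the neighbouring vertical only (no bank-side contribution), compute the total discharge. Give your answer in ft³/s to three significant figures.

881 ft³/s

w_1 = (4.5 − 0.0)/2 = 2.25 ft; q_1 = 1.66 × 1.16 × 2.25 = 4.333 ft³/s
w_2 = (12.0 − 0.0)/2 = 6 ft; q_2 = 2.18 × 3.03 × 6 = 39.63 ft³/s
w_3 = (28.5 − 4.5)/2 = 12 ft; q_3 = 2.25 × 3.22 × 12 = 86.94 ft³/s
w_4 = (37.2 − 12.0)/2 = 12.6 ft; q_4 = 3.48 × 7.54 × 12.6 = 330.6 ft³/s
w_5 = (74.7 − 28.5)/2 = 23.1 ft; q_5 = 3.03 × 5.26 × 23.1 = 368.2 ft³/s
w_6 = (74.7 − 37.2)/2 = 18.75 ft; q_6 = 1.89 × 1.44 × 18.75 = 51.03 ft³/s
Q = Σ qᵢ = 880.7 ft³/s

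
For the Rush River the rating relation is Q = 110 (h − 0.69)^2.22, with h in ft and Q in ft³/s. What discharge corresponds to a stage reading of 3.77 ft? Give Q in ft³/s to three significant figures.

1340 ft³/s

Q = 110 × (3.77 − 0.69)^2.22 = 110 × 3.08^2.22 = 1337 ft³/s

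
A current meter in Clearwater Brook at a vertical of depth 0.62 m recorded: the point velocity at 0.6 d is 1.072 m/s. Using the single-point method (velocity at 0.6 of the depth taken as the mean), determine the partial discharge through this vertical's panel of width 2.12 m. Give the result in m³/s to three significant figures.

1.41 m³/s

v̄ = v₀.₆ = 1.072 m/s
q = v̄ × d × w = 1.072 × 0.62 × 2.12 = 1.409 m³/s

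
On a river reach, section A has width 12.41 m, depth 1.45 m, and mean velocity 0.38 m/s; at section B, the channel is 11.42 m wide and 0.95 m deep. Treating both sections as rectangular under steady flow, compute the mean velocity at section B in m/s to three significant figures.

0.630 m/s

Q = A₁V₁ = (12.41×1.45) × 0.38 = 6.838 m³/s
A₂ = 11.42 × 0.95 = 10.85 m²
V₂ = Q/A₂ = 6.838/10.85 = 0.6303 m/s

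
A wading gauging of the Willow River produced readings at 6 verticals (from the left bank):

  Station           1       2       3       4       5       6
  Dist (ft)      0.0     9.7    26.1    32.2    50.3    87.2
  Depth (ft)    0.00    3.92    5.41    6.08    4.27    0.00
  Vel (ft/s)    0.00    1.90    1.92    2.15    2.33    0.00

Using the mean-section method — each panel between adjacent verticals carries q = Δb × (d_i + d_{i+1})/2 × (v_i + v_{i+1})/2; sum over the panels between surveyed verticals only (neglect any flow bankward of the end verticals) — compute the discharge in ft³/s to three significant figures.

537 ft³/s

Panel 1-2: Δb = 9.7 ft, d̄ = (0.00+3.92)/2 = 1.96, v̄ = (0.00+1.90)/2 = 0.95 → q = 9.7×1.96×0.95 = 18.06 ft³/s
Panel 2-3: Δb = 16.4 ft, d̄ = (3.92+5.41)/2 = 4.665, v̄ = (1.90+1.92)/2 = 1.91 → q = 16.4×4.665×1.91 = 146.1 ft³/s
Panel 3-4: Δb = 6.1 ft, d̄ = (5.41+6.08)/2 = 5.745, v̄ = (1.92+2.15)/2 = 2.035 → q = 6.1×5.745×2.035 = 71.32 ft³/s
Panel 4-5: Δb = 18.1 ft, d̄ = (6.08+4.27)/2 = 5.175, v̄ = (2.15+2.33)/2 = 2.24 → q = 18.1×5.175×2.24 = 209.8 ft³/s
Panel 5-6: Δb = 36.9 ft, d̄ = (4.27+0.00)/2 = 2.135, v̄ = (2.33+0.00)/2 = 1.165 → q = 36.9×2.135×1.165 = 91.78 ft³/s
Q = Σ q = 537.1 ft³/s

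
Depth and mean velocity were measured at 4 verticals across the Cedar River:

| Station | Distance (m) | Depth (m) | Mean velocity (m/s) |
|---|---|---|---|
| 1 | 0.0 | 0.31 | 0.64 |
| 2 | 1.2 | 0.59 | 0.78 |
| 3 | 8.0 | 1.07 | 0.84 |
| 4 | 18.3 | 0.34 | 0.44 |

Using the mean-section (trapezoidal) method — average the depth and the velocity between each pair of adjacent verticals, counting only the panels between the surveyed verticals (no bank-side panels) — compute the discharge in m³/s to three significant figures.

9.60 m³/s

Panel 1-2: Δb = 1.2 m, d̄ = (0.31+0.59)/2 = 0.45, v̄ = (0.64+0.78)/2 = 0.71 → q = 1.2×0.45×0.71 = 0.3834 m³/s
Panel 2-3: Δb = 6.8 m, d̄ = (0.59+1.07)/2 = 0.83, v̄ = (0.78+0.84)/2 = 0.81 → q = 6.8×0.83×0.81 = 4.572 m³/s
Panel 3-4: Δb = 10.3 m, d̄ = (1.07+0.34)/2 = 0.705, v̄ = (0.84+0.44)/2 = 0.64 → q = 10.3×0.705×0.64 = 4.647 m³/s
Q = Σ q = 9.602 m³/s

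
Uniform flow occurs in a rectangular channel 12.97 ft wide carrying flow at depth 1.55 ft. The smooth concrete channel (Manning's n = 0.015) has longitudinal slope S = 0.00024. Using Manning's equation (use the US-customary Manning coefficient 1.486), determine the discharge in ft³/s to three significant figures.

A = b·y = 12.97 × 1.55 = 20.10 ft²
P = b + 2y = 12.97 + 2×1.55 = 16.07 ft
R = A/P = 20.10/16.07 = 1.251 ft
Q = (1.486/n)·A·R^(2/3)·S^(1/2) = (1.486/0.015) × 20.10 × 1.251^(2/3) × 0.00024^(1/2) = 35.82 ft³/s

35.8 ft³/s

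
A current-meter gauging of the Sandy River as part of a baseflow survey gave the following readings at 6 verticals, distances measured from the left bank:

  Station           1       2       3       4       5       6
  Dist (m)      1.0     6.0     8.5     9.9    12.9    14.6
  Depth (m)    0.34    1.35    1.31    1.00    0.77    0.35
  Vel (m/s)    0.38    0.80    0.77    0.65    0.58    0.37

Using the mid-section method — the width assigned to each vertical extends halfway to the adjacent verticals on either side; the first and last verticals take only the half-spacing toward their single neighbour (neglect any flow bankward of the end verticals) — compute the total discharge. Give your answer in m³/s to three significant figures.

8.93 m³/s

w_1 = (6.0 − 1.0)/2 = 2.5 m; q_1 = 0.38 × 0.34 × 2.5 = 0.3230 m³/s
w_2 = (8.5 − 1.0)/2 = 3.75 m; q_2 = 0.80 × 1.35 × 3.75 = 4.050 m³/s
w_3 = (9.9 − 6.0)/2 = 1.95 m; q_3 = 0.77 × 1.31 × 1.95 = 1.967 m³/s
w_4 = (12.9 − 8.5)/2 = 2.2 m; q_4 = 0.65 × 1.00 × 2.2 = 1.430 m³/s
w_5 = (14.6 − 9.9)/2 = 2.35 m; q_5 = 0.58 × 0.77 × 2.35 = 1.050 m³/s
w_6 = (14.6 − 12.9)/2 = 0.85 m; q_6 = 0.37 × 0.35 × 0.85 = 0.1101 m³/s
Q = Σ qᵢ = 8.930 m³/s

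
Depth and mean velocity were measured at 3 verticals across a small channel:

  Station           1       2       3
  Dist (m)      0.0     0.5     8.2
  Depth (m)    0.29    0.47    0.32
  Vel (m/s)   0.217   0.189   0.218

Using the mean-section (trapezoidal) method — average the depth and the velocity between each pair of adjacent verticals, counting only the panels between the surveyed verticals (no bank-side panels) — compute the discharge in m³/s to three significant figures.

0.658 m³/s

Panel 1-2: Δb = 0.5 m, d̄ = (0.29+0.47)/2 = 0.38, v̄ = (0.217+0.189)/2 = 0.203 → q = 0.5×0.38×0.203 = 0.03857 m³/s
Panel 2-3: Δb = 7.7 m, d̄ = (0.47+0.32)/2 = 0.395, v̄ = (0.189+0.218)/2 = 0.2035 → q = 7.7×0.395×0.2035 = 0.6189 m³/s
Q = Σ q = 0.6575 m³/s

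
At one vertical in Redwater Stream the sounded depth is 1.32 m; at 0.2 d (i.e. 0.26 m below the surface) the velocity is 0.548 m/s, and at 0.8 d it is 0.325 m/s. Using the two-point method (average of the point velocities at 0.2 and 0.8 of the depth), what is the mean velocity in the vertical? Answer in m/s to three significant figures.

0.437 m/s

v̄ = (0.548 + 0.325) / 2 = 0.4365 m/s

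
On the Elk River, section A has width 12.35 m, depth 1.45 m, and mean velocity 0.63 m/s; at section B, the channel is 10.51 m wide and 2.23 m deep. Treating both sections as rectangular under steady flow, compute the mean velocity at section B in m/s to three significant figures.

0.481 m/s

Q = A₁V₁ = (12.35×1.45) × 0.63 = 11.28 m³/s
A₂ = 10.51 × 2.23 = 23.44 m²
V₂ = Q/A₂ = 11.28/23.44 = 0.4814 m/s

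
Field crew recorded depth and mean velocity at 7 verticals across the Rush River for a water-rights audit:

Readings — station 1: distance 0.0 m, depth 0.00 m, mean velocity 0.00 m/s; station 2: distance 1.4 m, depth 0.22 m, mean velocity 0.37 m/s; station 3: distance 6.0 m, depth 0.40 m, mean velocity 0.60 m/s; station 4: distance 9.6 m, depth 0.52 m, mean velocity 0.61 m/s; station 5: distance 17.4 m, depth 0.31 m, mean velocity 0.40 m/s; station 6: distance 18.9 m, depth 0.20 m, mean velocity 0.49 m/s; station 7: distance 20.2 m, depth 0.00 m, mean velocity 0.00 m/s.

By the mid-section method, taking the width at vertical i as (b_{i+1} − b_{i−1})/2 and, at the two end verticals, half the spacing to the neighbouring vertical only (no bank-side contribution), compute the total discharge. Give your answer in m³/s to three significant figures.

w_2 = (6.0 − 0.0)/2 = 3 m; q_2 = 0.37 × 0.22 × 3 = 0.2442 m³/s
w_3 = (9.6 − 1.4)/2 = 4.1 m; q_3 = 0.60 × 0.40 × 4.1 = 0.9840 m³/s
w_4 = (17.4 − 6.0)/2 = 5.7 m; q_4 = 0.61 × 0.52 × 5.7 = 1.808 m³/s
w_5 = (18.9 − 9.6)/2 = 4.65 m; q_5 = 0.40 × 0.31 × 4.65 = 0.5766 m³/s
w_6 = (20.2 − 17.4)/2 = 1.4 m; q_6 = 0.49 × 0.20 × 1.4 = 0.1372 m³/s
Stations 1, 7 contribute zero (depth or velocity is 0).
Q = Σ qᵢ = 3.750 m³/s

3.75 m³/s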